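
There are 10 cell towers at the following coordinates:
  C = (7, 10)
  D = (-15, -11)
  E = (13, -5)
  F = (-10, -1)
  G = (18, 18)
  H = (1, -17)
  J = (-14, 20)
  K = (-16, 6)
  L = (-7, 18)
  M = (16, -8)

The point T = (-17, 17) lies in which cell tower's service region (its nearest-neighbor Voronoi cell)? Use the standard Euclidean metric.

Squared Euclidean distances:
|TC|² = 576 + 49 = 625
|TD|² = 4 + 784 = 788
|TE|² = 900 + 484 = 1384
|TF|² = 49 + 324 = 373
|TG|² = 1225 + 1 = 1226
|TH|² = 324 + 1156 = 1480
|TJ|² = 9 + 9 = 18
|TK|² = 1 + 121 = 122
|TL|² = 100 + 1 = 101
|TM|² = 1089 + 625 = 1714
J is nearest.

J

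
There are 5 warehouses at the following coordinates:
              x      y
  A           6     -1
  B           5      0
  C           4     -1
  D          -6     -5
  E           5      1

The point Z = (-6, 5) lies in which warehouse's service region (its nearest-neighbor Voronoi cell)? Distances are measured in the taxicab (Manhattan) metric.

D

d(Z,A) = |-6−6| + |5−(-1)| = 12 + 6 = 18
d(Z,B) = |-6−5| + |5−0| = 11 + 5 = 16
d(Z,C) = |-6−4| + |5−(-1)| = 10 + 6 = 16
d(Z,D) = |-6−(-6)| + |5−(-5)| = 0 + 10 = 10
d(Z,E) = |-6−5| + |5−1| = 11 + 4 = 15
The smallest is to D, so Z lies in the Voronoi region of D.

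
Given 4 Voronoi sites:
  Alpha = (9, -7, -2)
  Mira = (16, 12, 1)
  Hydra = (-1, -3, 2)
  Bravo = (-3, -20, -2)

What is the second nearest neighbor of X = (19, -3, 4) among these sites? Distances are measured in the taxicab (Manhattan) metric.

Mira

d(X, Alpha) = |19−9| + |-3−(-7)| + |4−(-2)| = 10 + 4 + 6 = 20
d(X, Mira) = |19−16| + |-3−12| + |4−1| = 3 + 15 + 3 = 21
d(X, Hydra) = |19−(-1)| + |-3−(-3)| + |4−2| = 20 + 0 + 2 = 22
d(X, Bravo) = |19−(-3)| + |-3−(-20)| + |4−(-2)| = 22 + 17 + 6 = 45
Sorted ascending: Alpha, Mira, Hydra, … — the second-nearest is Mira.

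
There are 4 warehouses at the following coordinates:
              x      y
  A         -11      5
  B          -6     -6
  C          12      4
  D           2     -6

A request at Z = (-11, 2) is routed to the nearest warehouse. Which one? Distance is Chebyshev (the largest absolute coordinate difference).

A

d(Z,A) = max(0, 3) = 3
d(Z,B) = max(5, 8) = 8
d(Z,C) = max(23, 2) = 23
d(Z,D) = max(13, 8) = 13
A is nearest.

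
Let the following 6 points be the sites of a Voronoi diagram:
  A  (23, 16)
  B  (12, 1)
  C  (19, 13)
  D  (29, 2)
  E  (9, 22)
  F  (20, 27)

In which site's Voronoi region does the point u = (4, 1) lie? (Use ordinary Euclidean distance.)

Squared Euclidean distances:
|uA|² = (4−23)² + (1−16)² = 361 + 225 = 586
|uB|² = (4−12)² + (1−1)² = 64 + 0 = 64
|uC|² = (4−19)² + (1−13)² = 225 + 144 = 369
|uD|² = (4−29)² + (1−2)² = 625 + 1 = 626
|uE|² = (4−9)² + (1−22)² = 25 + 441 = 466
|uF|² = (4−20)² + (1−27)² = 256 + 676 = 932
Minimum is at B.

B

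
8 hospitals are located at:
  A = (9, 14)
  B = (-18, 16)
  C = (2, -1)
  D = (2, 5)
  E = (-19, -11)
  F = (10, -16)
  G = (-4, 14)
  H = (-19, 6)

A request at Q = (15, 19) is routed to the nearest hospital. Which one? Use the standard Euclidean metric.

A

Since √ is increasing, it suffices to compare squared distances:
|QA|² = 36 + 25 = 61
|QB|² = 1089 + 9 = 1098
|QC|² = 169 + 400 = 569
|QD|² = 169 + 196 = 365
|QE|² = 1156 + 900 = 2056
|QF|² = 25 + 1225 = 1250
|QG|² = 361 + 25 = 386
|QH|² = 1156 + 169 = 1325
A is nearest.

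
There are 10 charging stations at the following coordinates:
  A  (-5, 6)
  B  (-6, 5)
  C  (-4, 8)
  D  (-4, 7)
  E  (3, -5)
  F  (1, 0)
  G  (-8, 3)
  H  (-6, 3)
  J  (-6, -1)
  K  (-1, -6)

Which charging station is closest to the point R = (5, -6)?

E

Compare squared distances (the ordering matches that of the actual distances):
|RA|² = (5−(-5))² + (-6−6)² = 100 + 144 = 244
|RB|² = (5−(-6))² + (-6−5)² = 121 + 121 = 242
|RC|² = (5−(-4))² + (-6−8)² = 81 + 196 = 277
|RD|² = (5−(-4))² + (-6−7)² = 81 + 169 = 250
|RE|² = (5−3)² + (-6−(-5))² = 4 + 1 = 5
|RF|² = (5−1)² + (-6−0)² = 16 + 36 = 52
|RG|² = (5−(-8))² + (-6−3)² = 169 + 81 = 250
|RH|² = (5−(-6))² + (-6−3)² = 121 + 81 = 202
|RJ|² = (5−(-6))² + (-6−(-1))² = 121 + 25 = 146
|RK|² = (5−(-1))² + (-6−(-6))² = 36 + 0 = 36
E is nearest.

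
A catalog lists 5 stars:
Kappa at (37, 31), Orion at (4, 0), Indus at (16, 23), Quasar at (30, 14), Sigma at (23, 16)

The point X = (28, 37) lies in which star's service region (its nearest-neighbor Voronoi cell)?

Kappa

Compare squared distances (the ordering matches that of the actual distances):
d²(X, Kappa) = (28−37)² + (37−31)² = 81 + 36 = 117
d²(X, Orion) = (28−4)² + (37−0)² = 576 + 1369 = 1945
d²(X, Indus) = (28−16)² + (37−23)² = 144 + 196 = 340
d²(X, Quasar) = (28−30)² + (37−14)² = 4 + 529 = 533
d²(X, Sigma) = (28−23)² + (37−16)² = 25 + 441 = 466
Kappa is nearest.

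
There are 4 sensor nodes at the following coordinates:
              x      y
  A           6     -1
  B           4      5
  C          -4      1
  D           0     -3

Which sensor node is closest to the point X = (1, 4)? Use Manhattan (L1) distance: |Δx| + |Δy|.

d(X,A) = |1−6| + |4−(-1)| = 5 + 5 = 10
d(X,B) = |1−4| + |4−5| = 3 + 1 = 4
d(X,C) = |1−(-4)| + |4−1| = 5 + 3 = 8
d(X,D) = |1−0| + |4−(-3)| = 1 + 7 = 8
B is nearest.

B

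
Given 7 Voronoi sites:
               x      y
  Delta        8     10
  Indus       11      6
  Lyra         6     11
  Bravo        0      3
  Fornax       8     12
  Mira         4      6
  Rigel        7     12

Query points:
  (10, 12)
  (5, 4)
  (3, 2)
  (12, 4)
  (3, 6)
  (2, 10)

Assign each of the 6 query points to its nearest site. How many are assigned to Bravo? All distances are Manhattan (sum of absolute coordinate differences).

(10, 12) — d to each: Delta:4, Indus:7, Lyra:5, Bravo:19, Fornax:2, Mira:12, Rigel:3 → nearest is Fornax
(5, 4) — d to each: Delta:9, Indus:8, Lyra:8, Bravo:6, Fornax:11, Mira:3, Rigel:10 → nearest is Mira
(3, 2) — d to each: Delta:13, Indus:12, Lyra:12, Bravo:4, Fornax:15, Mira:5, Rigel:14 → nearest is Bravo
(12, 4) — d to each: Delta:10, Indus:3, Lyra:13, Bravo:13, Fornax:12, Mira:10, Rigel:13 → nearest is Indus
(3, 6) — d to each: Delta:9, Indus:8, Lyra:8, Bravo:6, Fornax:11, Mira:1, Rigel:10 → nearest is Mira
(2, 10) — d to each: Delta:6, Indus:13, Lyra:5, Bravo:9, Fornax:8, Mira:6, Rigel:7 → nearest is Lyra
1 of the 6 points has Bravo as nearest.

1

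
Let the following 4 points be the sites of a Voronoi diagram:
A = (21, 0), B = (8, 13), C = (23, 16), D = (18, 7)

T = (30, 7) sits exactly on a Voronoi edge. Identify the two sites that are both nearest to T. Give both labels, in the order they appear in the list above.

Squared distances from T to each site:
|TA|² = (30−21)² + (7−0)² = 81 + 49 = 130
|TB|² = (30−8)² + (7−13)² = 484 + 36 = 520
|TC|² = (30−23)² + (7−16)² = 49 + 81 = 130
|TD|² = (30−18)² + (7−7)² = 144 + 0 = 144
T is equidistant from A and C (both at squared distance 130), and every other site is strictly farther — so T lies on the A–C Voronoi edge.

A and C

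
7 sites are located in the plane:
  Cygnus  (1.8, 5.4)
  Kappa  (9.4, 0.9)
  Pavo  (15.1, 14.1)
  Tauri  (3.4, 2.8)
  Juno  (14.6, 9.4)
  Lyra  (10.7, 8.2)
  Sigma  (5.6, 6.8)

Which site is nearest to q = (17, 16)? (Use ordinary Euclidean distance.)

Pavo

Since √ is increasing, it suffices to compare squared distances:
d²(q, Cygnus) = (17−1.8)² + (16−5.4)² = 231.04 + 112.36 = 343.4
d²(q, Kappa) = (17−9.4)² + (16−0.9)² = 57.76 + 228.01 = 285.77
d²(q, Pavo) = (17−15.1)² + (16−14.1)² = 3.61 + 3.61 = 7.22
d²(q, Tauri) = (17−3.4)² + (16−2.8)² = 184.96 + 174.24 = 359.2
d²(q, Juno) = (17−14.6)² + (16−9.4)² = 5.76 + 43.56 = 49.32
d²(q, Lyra) = (17−10.7)² + (16−8.2)² = 39.69 + 60.84 = 100.53
d²(q, Sigma) = (17−5.6)² + (16−6.8)² = 129.96 + 84.64 = 214.6
Minimum is at Pavo.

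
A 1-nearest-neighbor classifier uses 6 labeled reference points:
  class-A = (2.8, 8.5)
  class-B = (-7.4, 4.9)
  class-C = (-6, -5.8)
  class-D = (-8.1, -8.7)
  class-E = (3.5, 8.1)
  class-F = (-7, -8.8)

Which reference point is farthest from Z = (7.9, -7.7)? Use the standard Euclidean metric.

Compare squared distances (the ordering matches that of the actual distances):
d²(Z, class-A) = 26.01 + 262.44 = 288.45
d²(Z, class-B) = 234.09 + 158.76 = 392.85
d²(Z, class-C) = 193.21 + 3.61 = 196.82
d²(Z, class-D) = 256 + 1 = 257
d²(Z, class-E) = 19.36 + 249.64 = 269
d²(Z, class-F) = 222.01 + 1.21 = 223.22
The largest is to class-B.

class-B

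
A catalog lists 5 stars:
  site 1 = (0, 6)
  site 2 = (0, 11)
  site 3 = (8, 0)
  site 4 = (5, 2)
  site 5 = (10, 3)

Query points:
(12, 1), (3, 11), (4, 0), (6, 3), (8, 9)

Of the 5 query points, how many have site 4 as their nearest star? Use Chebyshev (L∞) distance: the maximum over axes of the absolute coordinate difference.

2

(12, 1) — d to each: site 1:12, site 2:12, site 3:4, site 4:7, site 5:2 → nearest is site 5
(3, 11) — d to each: site 1:5, site 2:3, site 3:11, site 4:9, site 5:8 → nearest is site 2
(4, 0) — d to each: site 1:6, site 2:11, site 3:4, site 4:2, site 5:6 → nearest is site 4
(6, 3) — d to each: site 1:6, site 2:8, site 3:3, site 4:1, site 5:4 → nearest is site 4
(8, 9) — d to each: site 1:8, site 2:8, site 3:9, site 4:7, site 5:6 → nearest is site 5
2 of the 5 points have site 4 as nearest.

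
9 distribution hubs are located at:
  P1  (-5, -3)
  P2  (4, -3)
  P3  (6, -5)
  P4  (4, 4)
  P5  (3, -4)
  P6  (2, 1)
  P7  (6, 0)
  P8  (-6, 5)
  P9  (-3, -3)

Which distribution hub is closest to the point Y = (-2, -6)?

Squared Euclidean distances:
|YP1|² = 9 + 9 = 18
|YP2|² = 36 + 9 = 45
|YP3|² = 64 + 1 = 65
|YP4|² = 36 + 100 = 136
|YP5|² = 25 + 4 = 29
|YP6|² = 16 + 49 = 65
|YP7|² = 64 + 36 = 100
|YP8|² = 16 + 121 = 137
|YP9|² = 1 + 9 = 10
The smallest is to P9, so Y lies in the Voronoi region of P9.

P9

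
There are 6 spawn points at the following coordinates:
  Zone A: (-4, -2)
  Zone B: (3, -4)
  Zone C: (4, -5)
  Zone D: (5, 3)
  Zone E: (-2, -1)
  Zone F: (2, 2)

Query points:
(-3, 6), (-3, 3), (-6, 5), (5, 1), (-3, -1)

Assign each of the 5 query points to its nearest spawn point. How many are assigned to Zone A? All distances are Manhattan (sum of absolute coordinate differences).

(-3, 6) — d to each: Zone A:9, Zone B:16, Zone C:18, Zone D:11, Zone E:8, Zone F:9 → nearest is Zone E
(-3, 3) — d to each: Zone A:6, Zone B:13, Zone C:15, Zone D:8, Zone E:5, Zone F:6 → nearest is Zone E
(-6, 5) — d to each: Zone A:9, Zone B:18, Zone C:20, Zone D:13, Zone E:10, Zone F:11 → nearest is Zone A
(5, 1) — d to each: Zone A:12, Zone B:7, Zone C:7, Zone D:2, Zone E:9, Zone F:4 → nearest is Zone D
(-3, -1) — d to each: Zone A:2, Zone B:9, Zone C:11, Zone D:12, Zone E:1, Zone F:8 → nearest is Zone E
1 of the 5 points has Zone A as nearest.

1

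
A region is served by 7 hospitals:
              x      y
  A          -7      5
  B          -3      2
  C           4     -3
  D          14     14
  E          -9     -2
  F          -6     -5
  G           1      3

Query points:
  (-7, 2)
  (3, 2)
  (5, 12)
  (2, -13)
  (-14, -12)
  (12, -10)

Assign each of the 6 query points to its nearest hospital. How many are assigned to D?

(-7, 2) — d² to each: A:9, B:16, C:146, D:585, E:20, F:50, G:65 → nearest is A
(3, 2) — d² to each: A:109, B:36, C:26, D:265, E:160, F:130, G:5 → nearest is G
(5, 12) — d² to each: A:193, B:164, C:226, D:85, E:392, F:410, G:97 → nearest is D
(2, -13) — d² to each: A:405, B:250, C:104, D:873, E:242, F:128, G:257 → nearest is C
(-14, -12) — d² to each: A:338, B:317, C:405, D:1460, E:125, F:113, G:450 → nearest is F
(12, -10) — d² to each: A:586, B:369, C:113, D:580, E:505, F:349, G:290 → nearest is C
1 of the 6 points has D as nearest.

1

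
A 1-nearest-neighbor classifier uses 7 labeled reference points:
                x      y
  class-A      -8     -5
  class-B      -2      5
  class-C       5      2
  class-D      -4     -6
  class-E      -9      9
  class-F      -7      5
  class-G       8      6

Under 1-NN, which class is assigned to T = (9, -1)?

class-C

Since √ is increasing, it suffices to compare squared distances:
d²(T, class-A) = (9−(-8))² + (-1−(-5))² = 289 + 16 = 305
d²(T, class-B) = (9−(-2))² + (-1−5)² = 121 + 36 = 157
d²(T, class-C) = (9−5)² + (-1−2)² = 16 + 9 = 25
d²(T, class-D) = (9−(-4))² + (-1−(-6))² = 169 + 25 = 194
d²(T, class-E) = (9−(-9))² + (-1−9)² = 324 + 100 = 424
d²(T, class-F) = (9−(-7))² + (-1−5)² = 256 + 36 = 292
d²(T, class-G) = (9−8)² + (-1−6)² = 1 + 49 = 50
Minimum is at class-C.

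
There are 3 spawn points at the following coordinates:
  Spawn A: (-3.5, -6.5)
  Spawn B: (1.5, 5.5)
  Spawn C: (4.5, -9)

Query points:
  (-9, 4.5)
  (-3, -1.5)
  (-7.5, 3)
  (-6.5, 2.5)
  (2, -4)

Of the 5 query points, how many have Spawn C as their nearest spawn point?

1

(-9, 4.5) — d² to each: Spawn A:151.25, Spawn B:111.25, Spawn C:364.5 → nearest is Spawn B
(-3, -1.5) — d² to each: Spawn A:25.25, Spawn B:69.25, Spawn C:112.5 → nearest is Spawn A
(-7.5, 3) — d² to each: Spawn A:106.25, Spawn B:87.25, Spawn C:288 → nearest is Spawn B
(-6.5, 2.5) — d² to each: Spawn A:90, Spawn B:73, Spawn C:253.25 → nearest is Spawn B
(2, -4) — d² to each: Spawn A:36.5, Spawn B:90.5, Spawn C:31.25 → nearest is Spawn C
1 of the 5 points has Spawn C as nearest.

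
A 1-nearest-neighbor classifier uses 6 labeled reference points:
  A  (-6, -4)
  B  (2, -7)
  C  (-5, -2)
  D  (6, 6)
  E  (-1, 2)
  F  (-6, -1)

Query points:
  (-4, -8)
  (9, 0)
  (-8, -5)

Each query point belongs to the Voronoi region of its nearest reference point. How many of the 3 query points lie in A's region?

2

(-4, -8) — d² to each: A:20, B:37, C:37, D:296, E:109, F:53 → nearest is A
(9, 0) — d² to each: A:241, B:98, C:200, D:45, E:104, F:226 → nearest is D
(-8, -5) — d² to each: A:5, B:104, C:18, D:317, E:98, F:20 → nearest is A
2 of the 3 points have A as nearest.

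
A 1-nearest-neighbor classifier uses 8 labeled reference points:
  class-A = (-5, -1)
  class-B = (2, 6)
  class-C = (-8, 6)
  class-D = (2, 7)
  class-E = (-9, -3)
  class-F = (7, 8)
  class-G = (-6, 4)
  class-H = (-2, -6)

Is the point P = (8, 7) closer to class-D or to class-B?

Compare squared distances:
d²(P, class-D) = (8−2)² + (7−7)² = 36 + 0 = 36
d²(P, class-B) = (8−2)² + (7−6)² = 36 + 1 = 37
36 < 37, so class-D is closer.

class-D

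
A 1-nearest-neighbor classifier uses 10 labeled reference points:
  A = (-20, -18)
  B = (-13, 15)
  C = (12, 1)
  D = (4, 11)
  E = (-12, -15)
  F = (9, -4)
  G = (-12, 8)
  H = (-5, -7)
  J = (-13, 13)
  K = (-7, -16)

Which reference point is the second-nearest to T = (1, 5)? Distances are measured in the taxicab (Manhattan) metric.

C

d(T,A) = |1−(-20)| + |5−(-18)| = 21 + 23 = 44
d(T,B) = |1−(-13)| + |5−15| = 14 + 10 = 24
d(T,C) = |1−12| + |5−1| = 11 + 4 = 15
d(T,D) = |1−4| + |5−11| = 3 + 6 = 9
d(T,E) = |1−(-12)| + |5−(-15)| = 13 + 20 = 33
d(T,F) = |1−9| + |5−(-4)| = 8 + 9 = 17
d(T,G) = |1−(-12)| + |5−8| = 13 + 3 = 16
d(T,H) = |1−(-5)| + |5−(-7)| = 6 + 12 = 18
d(T,J) = |1−(-13)| + |5−13| = 14 + 8 = 22
d(T,K) = |1−(-7)| + |5−(-16)| = 8 + 21 = 29
Sorted ascending: D, C, G, … — the second-nearest is C.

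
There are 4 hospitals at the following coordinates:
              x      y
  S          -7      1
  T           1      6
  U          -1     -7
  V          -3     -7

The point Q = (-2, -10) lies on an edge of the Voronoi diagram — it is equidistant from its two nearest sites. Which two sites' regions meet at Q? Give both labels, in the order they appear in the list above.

Squared distances from Q to each site:
|QS|² = 25 + 121 = 146
|QT|² = 9 + 256 = 265
|QU|² = 1 + 9 = 10
|QV|² = 1 + 9 = 10
Q is equidistant from U and V (both at squared distance 10), and every other site is strictly farther — so Q lies on the U–V Voronoi edge.

U and V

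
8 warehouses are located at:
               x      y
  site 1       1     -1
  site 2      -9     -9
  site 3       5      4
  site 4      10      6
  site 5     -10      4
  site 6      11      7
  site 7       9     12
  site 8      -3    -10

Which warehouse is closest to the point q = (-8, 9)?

site 5

Squared Euclidean distances:
d²(q, site 1) = (-8−1)² + (9−(-1))² = 81 + 100 = 181
d²(q, site 2) = (-8−(-9))² + (9−(-9))² = 1 + 324 = 325
d²(q, site 3) = (-8−5)² + (9−4)² = 169 + 25 = 194
d²(q, site 4) = (-8−10)² + (9−6)² = 324 + 9 = 333
d²(q, site 5) = (-8−(-10))² + (9−4)² = 4 + 25 = 29
d²(q, site 6) = (-8−11)² + (9−7)² = 361 + 4 = 365
d²(q, site 7) = (-8−9)² + (9−12)² = 289 + 9 = 298
d²(q, site 8) = (-8−(-3))² + (9−(-10))² = 25 + 361 = 386
site 5 is nearest.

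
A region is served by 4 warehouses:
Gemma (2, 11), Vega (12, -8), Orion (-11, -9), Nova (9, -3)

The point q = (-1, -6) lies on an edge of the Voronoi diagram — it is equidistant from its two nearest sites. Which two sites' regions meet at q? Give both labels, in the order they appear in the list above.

Squared distances from q to each site:
d²(q, Gemma) = 9 + 289 = 298
d²(q, Vega) = 169 + 4 = 173
d²(q, Orion) = 100 + 9 = 109
d²(q, Nova) = 100 + 9 = 109
q is equidistant from Orion and Nova (both at squared distance 109), and every other site is strictly farther — so q lies on the Orion–Nova Voronoi edge.

Orion and Nova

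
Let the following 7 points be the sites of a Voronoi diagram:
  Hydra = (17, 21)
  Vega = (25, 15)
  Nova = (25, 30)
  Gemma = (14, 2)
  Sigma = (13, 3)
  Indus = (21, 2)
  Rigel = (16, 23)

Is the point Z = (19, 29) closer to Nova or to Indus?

Compare squared distances:
d²(Z, Nova) = (19−25)² + (29−30)² = 36 + 1 = 37
d²(Z, Indus) = (19−21)² + (29−2)² = 4 + 729 = 733
37 < 733, so Nova is closer.

Nova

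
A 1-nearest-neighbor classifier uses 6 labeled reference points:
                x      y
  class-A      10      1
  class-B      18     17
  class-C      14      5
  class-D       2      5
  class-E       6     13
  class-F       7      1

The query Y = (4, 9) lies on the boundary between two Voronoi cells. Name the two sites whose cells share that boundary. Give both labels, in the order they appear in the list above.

class-D and class-E

Squared distances from Y to each site:
d²(Y, class-A) = (4−10)² + (9−1)² = 36 + 64 = 100
d²(Y, class-B) = (4−18)² + (9−17)² = 196 + 64 = 260
d²(Y, class-C) = (4−14)² + (9−5)² = 100 + 16 = 116
d²(Y, class-D) = (4−2)² + (9−5)² = 4 + 16 = 20
d²(Y, class-E) = (4−6)² + (9−13)² = 4 + 16 = 20
d²(Y, class-F) = (4−7)² + (9−1)² = 9 + 64 = 73
Y is equidistant from class-D and class-E (both at squared distance 20), and every other site is strictly farther — so Y lies on the class-D–class-E Voronoi edge.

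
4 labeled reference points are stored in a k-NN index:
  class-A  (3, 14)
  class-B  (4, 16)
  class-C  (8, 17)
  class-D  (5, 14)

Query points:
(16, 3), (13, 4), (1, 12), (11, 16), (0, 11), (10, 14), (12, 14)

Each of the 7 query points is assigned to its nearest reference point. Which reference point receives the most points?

(16, 3) — d² to each: class-A:290, class-B:313, class-C:260, class-D:242 → nearest is class-D
(13, 4) — d² to each: class-A:200, class-B:225, class-C:194, class-D:164 → nearest is class-D
(1, 12) — d² to each: class-A:8, class-B:25, class-C:74, class-D:20 → nearest is class-A
(11, 16) — d² to each: class-A:68, class-B:49, class-C:10, class-D:40 → nearest is class-C
(0, 11) — d² to each: class-A:18, class-B:41, class-C:100, class-D:34 → nearest is class-A
(10, 14) — d² to each: class-A:49, class-B:40, class-C:13, class-D:25 → nearest is class-C
(12, 14) — d² to each: class-A:81, class-B:68, class-C:25, class-D:49 → nearest is class-C
Tally — class-A:2, class-C:3, class-D:2. class-C captures the most (3).

class-C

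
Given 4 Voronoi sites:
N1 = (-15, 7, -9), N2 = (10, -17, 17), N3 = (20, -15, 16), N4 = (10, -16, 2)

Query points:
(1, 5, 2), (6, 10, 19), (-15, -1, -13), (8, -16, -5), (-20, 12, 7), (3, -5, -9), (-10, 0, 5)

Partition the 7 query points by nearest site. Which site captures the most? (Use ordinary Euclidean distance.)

N1

(1, 5, 2) — d² to each: N1:381, N2:790, N3:957, N4:522 → nearest is N1
(6, 10, 19) — d² to each: N1:1234, N2:749, N3:830, N4:981 → nearest is N2
(-15, -1, -13) — d² to each: N1:80, N2:1781, N3:2262, N4:1075 → nearest is N1
(8, -16, -5) — d² to each: N1:1074, N2:489, N3:586, N4:53 → nearest is N4
(-20, 12, 7) — d² to each: N1:306, N2:1841, N3:2410, N4:1709 → nearest is N1
(3, -5, -9) — d² to each: N1:468, N2:869, N3:1014, N4:291 → nearest is N4
(-10, 0, 5) — d² to each: N1:270, N2:833, N3:1246, N4:665 → nearest is N1
Tally — N1:4, N2:1, N4:2. N1 captures the most (4).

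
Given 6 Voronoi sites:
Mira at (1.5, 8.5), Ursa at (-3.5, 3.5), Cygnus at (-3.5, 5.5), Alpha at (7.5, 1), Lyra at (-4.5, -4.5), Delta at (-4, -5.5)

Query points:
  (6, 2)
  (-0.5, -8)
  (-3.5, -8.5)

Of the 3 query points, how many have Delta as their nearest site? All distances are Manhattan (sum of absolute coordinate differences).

(6, 2) — d to each: Mira:11, Ursa:11, Cygnus:13, Alpha:2.5, Lyra:17, Delta:17.5 → nearest is Alpha
(-0.5, -8) — d to each: Mira:18.5, Ursa:14.5, Cygnus:16.5, Alpha:17, Lyra:7.5, Delta:6 → nearest is Delta
(-3.5, -8.5) — d to each: Mira:22, Ursa:12, Cygnus:14, Alpha:20.5, Lyra:5, Delta:3.5 → nearest is Delta
2 of the 3 points have Delta as nearest.

2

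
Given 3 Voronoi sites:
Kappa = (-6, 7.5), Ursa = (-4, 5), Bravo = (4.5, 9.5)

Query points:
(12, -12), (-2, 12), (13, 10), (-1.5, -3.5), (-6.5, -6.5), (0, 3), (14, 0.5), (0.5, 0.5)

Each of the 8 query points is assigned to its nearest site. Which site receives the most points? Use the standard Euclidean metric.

Ursa

(12, -12) — d² to each: Kappa:704.25, Ursa:545, Bravo:518.5 → nearest is Bravo
(-2, 12) — d² to each: Kappa:36.25, Ursa:53, Bravo:48.5 → nearest is Kappa
(13, 10) — d² to each: Kappa:367.25, Ursa:314, Bravo:72.5 → nearest is Bravo
(-1.5, -3.5) — d² to each: Kappa:141.25, Ursa:78.5, Bravo:205 → nearest is Ursa
(-6.5, -6.5) — d² to each: Kappa:196.25, Ursa:138.5, Bravo:377 → nearest is Ursa
(0, 3) — d² to each: Kappa:56.25, Ursa:20, Bravo:62.5 → nearest is Ursa
(14, 0.5) — d² to each: Kappa:449, Ursa:344.25, Bravo:171.25 → nearest is Bravo
(0.5, 0.5) — d² to each: Kappa:91.25, Ursa:40.5, Bravo:97 → nearest is Ursa
Tally — Kappa:1, Ursa:4, Bravo:3. Ursa captures the most (4).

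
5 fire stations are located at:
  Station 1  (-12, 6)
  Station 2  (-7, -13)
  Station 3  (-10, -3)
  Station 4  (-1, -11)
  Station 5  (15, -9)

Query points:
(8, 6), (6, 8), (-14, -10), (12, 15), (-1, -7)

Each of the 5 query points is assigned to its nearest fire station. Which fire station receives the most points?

Station 5

(8, 6) — d² to each: Station 1:400, Station 2:586, Station 3:405, Station 4:370, Station 5:274 → nearest is Station 5
(6, 8) — d² to each: Station 1:328, Station 2:610, Station 3:377, Station 4:410, Station 5:370 → nearest is Station 1
(-14, -10) — d² to each: Station 1:260, Station 2:58, Station 3:65, Station 4:170, Station 5:842 → nearest is Station 2
(12, 15) — d² to each: Station 1:657, Station 2:1145, Station 3:808, Station 4:845, Station 5:585 → nearest is Station 5
(-1, -7) — d² to each: Station 1:290, Station 2:72, Station 3:97, Station 4:16, Station 5:260 → nearest is Station 4
Tally — Station 1:1, Station 2:1, Station 4:1, Station 5:2. Station 5 captures the most (2).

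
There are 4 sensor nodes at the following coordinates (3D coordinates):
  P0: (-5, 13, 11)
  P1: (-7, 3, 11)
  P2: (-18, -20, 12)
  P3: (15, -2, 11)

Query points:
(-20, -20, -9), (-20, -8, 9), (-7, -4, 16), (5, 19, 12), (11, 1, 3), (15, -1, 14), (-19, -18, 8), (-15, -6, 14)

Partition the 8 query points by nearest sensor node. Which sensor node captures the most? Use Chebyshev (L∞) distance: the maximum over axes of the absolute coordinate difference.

P2

(-20, -20, -9) — d to each: P0:33, P1:23, P2:21, P3:35 → nearest is P2
(-20, -8, 9) — d to each: P0:21, P1:13, P2:12, P3:35 → nearest is P2
(-7, -4, 16) — d to each: P0:17, P1:7, P2:16, P3:22 → nearest is P1
(5, 19, 12) — d to each: P0:10, P1:16, P2:39, P3:21 → nearest is P0
(11, 1, 3) — d to each: P0:16, P1:18, P2:29, P3:8 → nearest is P3
(15, -1, 14) — d to each: P0:20, P1:22, P2:33, P3:3 → nearest is P3
(-19, -18, 8) — d to each: P0:31, P1:21, P2:4, P3:34 → nearest is P2
(-15, -6, 14) — d to each: P0:19, P1:9, P2:14, P3:30 → nearest is P1
Tally — P0:1, P1:2, P2:3, P3:2. P2 captures the most (3).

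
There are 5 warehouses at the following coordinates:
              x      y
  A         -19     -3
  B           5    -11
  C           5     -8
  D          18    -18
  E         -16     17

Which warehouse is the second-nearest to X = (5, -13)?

Since √ is increasing, it suffices to compare squared distances:
|XA|² = (5−(-19))² + (-13−(-3))² = 576 + 100 = 676
|XB|² = (5−5)² + (-13−(-11))² = 0 + 4 = 4
|XC|² = (5−5)² + (-13−(-8))² = 0 + 25 = 25
|XD|² = (5−18)² + (-13−(-18))² = 169 + 25 = 194
|XE|² = (5−(-16))² + (-13−17)² = 441 + 900 = 1341
Sorted ascending: B, C, D, … — the second-nearest is C.

C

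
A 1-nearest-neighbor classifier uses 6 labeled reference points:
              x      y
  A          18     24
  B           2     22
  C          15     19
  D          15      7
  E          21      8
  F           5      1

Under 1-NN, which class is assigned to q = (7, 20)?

Since √ is increasing, it suffices to compare squared distances:
|qA|² = 121 + 16 = 137
|qB|² = 25 + 4 = 29
|qC|² = 64 + 1 = 65
|qD|² = 64 + 169 = 233
|qE|² = 196 + 144 = 340
|qF|² = 4 + 361 = 365
B is nearest.

B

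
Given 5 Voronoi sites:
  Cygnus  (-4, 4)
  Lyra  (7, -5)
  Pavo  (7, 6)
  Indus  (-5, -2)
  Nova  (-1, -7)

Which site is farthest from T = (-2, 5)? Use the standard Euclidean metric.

Squared Euclidean distances:
d²(T, Cygnus) = 4 + 1 = 5
d²(T, Lyra) = 81 + 100 = 181
d²(T, Pavo) = 81 + 1 = 82
d²(T, Indus) = 9 + 49 = 58
d²(T, Nova) = 1 + 144 = 145
The largest is to Lyra.

Lyra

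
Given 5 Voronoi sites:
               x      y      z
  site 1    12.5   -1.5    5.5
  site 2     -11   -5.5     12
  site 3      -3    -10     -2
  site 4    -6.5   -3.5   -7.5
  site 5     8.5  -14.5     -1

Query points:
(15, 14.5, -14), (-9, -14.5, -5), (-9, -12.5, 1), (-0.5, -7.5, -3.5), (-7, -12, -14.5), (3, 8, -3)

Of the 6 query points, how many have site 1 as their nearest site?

(15, 14.5, -14) — d² to each: site 1:642.5, site 2:1752, site 3:1068.25, site 4:828.5, site 5:1052.25 → nearest is site 1
(-9, -14.5, -5) — d² to each: site 1:741.5, site 2:374, site 3:65.25, site 4:133.5, site 5:322.25 → nearest is site 3
(-9, -12.5, 1) — d² to each: site 1:603.5, site 2:174, site 3:51.25, site 4:159.5, site 5:314.25 → nearest is site 3
(-0.5, -7.5, -3.5) — d² to each: site 1:286, site 2:354.5, site 3:14.75, site 4:68, site 5:136.25 → nearest is site 3
(-7, -12, -14.5) — d² to each: site 1:890.5, site 2:760.5, site 3:176.25, site 4:121.5, site 5:428.75 → nearest is site 4
(3, 8, -3) — d² to each: site 1:252.75, site 2:603.25, site 3:361, site 4:242.75, site 5:540.5 → nearest is site 4
1 of the 6 points has site 1 as nearest.

1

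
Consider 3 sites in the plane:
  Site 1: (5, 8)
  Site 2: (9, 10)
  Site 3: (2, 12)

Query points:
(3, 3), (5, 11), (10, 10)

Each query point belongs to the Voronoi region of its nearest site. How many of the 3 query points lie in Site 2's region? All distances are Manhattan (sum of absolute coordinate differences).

(3, 3) — d to each: Site 1:7, Site 2:13, Site 3:10 → nearest is Site 1
(5, 11) — d to each: Site 1:3, Site 2:5, Site 3:4 → nearest is Site 1
(10, 10) — d to each: Site 1:7, Site 2:1, Site 3:10 → nearest is Site 2
1 of the 3 points has Site 2 as nearest.

1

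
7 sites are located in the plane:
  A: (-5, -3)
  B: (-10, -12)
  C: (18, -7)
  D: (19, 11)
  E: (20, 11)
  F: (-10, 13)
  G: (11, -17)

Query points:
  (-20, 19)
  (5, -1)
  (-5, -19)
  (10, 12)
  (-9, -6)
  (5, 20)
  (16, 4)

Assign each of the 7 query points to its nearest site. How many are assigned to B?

(-20, 19) — d² to each: A:709, B:1061, C:2120, D:1585, E:1664, F:136, G:2257 → nearest is F
(5, -1) — d² to each: A:104, B:346, C:205, D:340, E:369, F:421, G:292 → nearest is A
(-5, -19) — d² to each: A:256, B:74, C:673, D:1476, E:1525, F:1049, G:260 → nearest is B
(10, 12) — d² to each: A:450, B:976, C:425, D:82, E:101, F:401, G:842 → nearest is D
(-9, -6) — d² to each: A:25, B:37, C:730, D:1073, E:1130, F:362, G:521 → nearest is A
(5, 20) — d² to each: A:629, B:1249, C:898, D:277, E:306, F:274, G:1405 → nearest is F
(16, 4) — d² to each: A:490, B:932, C:125, D:58, E:65, F:757, G:466 → nearest is D
1 of the 7 points has B as nearest.

1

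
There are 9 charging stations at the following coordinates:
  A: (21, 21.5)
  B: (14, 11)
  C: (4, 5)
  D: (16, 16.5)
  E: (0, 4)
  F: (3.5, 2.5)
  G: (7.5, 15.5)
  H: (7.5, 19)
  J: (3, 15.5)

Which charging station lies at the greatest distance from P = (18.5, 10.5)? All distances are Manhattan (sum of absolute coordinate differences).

d(P,A) = 2.5 + 11 = 13.5
d(P,B) = 4.5 + 0.5 = 5
d(P,C) = 14.5 + 5.5 = 20
d(P,D) = 2.5 + 6 = 8.5
d(P,E) = 18.5 + 6.5 = 25
d(P,F) = 15 + 8 = 23
d(P,G) = 11 + 5 = 16
d(P,H) = 11 + 8.5 = 19.5
d(P,J) = 15.5 + 5 = 20.5
The largest is to E.

E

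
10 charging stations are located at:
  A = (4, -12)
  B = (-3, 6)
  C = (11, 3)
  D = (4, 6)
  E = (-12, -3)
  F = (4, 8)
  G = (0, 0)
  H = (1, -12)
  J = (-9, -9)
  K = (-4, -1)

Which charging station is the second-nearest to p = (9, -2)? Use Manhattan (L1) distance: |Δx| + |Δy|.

d(p,A) = 5 + 10 = 15
d(p,B) = 12 + 8 = 20
d(p,C) = 2 + 5 = 7
d(p,D) = 5 + 8 = 13
d(p,E) = 21 + 1 = 22
d(p,F) = 5 + 10 = 15
d(p,G) = 9 + 2 = 11
d(p,H) = 8 + 10 = 18
d(p,J) = 18 + 7 = 25
d(p,K) = 13 + 1 = 14
Sorted ascending: C, G, D, … — the second-nearest is G.

G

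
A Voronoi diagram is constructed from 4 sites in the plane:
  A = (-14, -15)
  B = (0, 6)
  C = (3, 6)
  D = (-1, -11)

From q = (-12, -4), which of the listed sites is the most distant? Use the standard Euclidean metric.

Squared Euclidean distances:
|qA|² = 4 + 121 = 125
|qB|² = 144 + 100 = 244
|qC|² = 225 + 100 = 325
|qD|² = 121 + 49 = 170
The largest is to C.

C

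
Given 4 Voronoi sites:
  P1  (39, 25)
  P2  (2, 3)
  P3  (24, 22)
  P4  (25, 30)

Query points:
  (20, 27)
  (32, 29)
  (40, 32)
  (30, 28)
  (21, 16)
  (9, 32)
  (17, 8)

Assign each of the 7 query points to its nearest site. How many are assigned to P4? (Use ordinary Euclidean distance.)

(20, 27) — d² to each: P1:365, P2:900, P3:41, P4:34 → nearest is P4
(32, 29) — d² to each: P1:65, P2:1576, P3:113, P4:50 → nearest is P4
(40, 32) — d² to each: P1:50, P2:2285, P3:356, P4:229 → nearest is P1
(30, 28) — d² to each: P1:90, P2:1409, P3:72, P4:29 → nearest is P4
(21, 16) — d² to each: P1:405, P2:530, P3:45, P4:212 → nearest is P3
(9, 32) — d² to each: P1:949, P2:890, P3:325, P4:260 → nearest is P4
(17, 8) — d² to each: P1:773, P2:250, P3:245, P4:548 → nearest is P3
4 of the 7 points have P4 as nearest.

4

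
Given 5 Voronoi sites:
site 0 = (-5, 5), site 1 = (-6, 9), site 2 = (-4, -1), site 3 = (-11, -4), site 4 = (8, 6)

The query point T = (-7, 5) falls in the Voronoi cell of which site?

site 0

Squared Euclidean distances:
d²(T, site 0) = (-7−(-5))² + (5−5)² = 4 + 0 = 4
d²(T, site 1) = (-7−(-6))² + (5−9)² = 1 + 16 = 17
d²(T, site 2) = (-7−(-4))² + (5−(-1))² = 9 + 36 = 45
d²(T, site 3) = (-7−(-11))² + (5−(-4))² = 16 + 81 = 97
d²(T, site 4) = (-7−8)² + (5−6)² = 225 + 1 = 226
The smallest is to site 0, so T lies in the Voronoi region of site 0.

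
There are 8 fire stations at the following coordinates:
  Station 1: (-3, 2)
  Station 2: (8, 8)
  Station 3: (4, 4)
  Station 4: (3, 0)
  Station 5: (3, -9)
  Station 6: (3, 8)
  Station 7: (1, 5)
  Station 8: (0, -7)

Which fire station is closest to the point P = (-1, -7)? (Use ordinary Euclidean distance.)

Station 8

Squared Euclidean distances:
d²(P, Station 1) = (-1−(-3))² + (-7−2)² = 4 + 81 = 85
d²(P, Station 2) = (-1−8)² + (-7−8)² = 81 + 225 = 306
d²(P, Station 3) = (-1−4)² + (-7−4)² = 25 + 121 = 146
d²(P, Station 4) = (-1−3)² + (-7−0)² = 16 + 49 = 65
d²(P, Station 5) = (-1−3)² + (-7−(-9))² = 16 + 4 = 20
d²(P, Station 6) = (-1−3)² + (-7−8)² = 16 + 225 = 241
d²(P, Station 7) = (-1−1)² + (-7−5)² = 4 + 144 = 148
d²(P, Station 8) = (-1−0)² + (-7−(-7))² = 1 + 0 = 1
The smallest is to Station 8, so P lies in the Voronoi region of Station 8.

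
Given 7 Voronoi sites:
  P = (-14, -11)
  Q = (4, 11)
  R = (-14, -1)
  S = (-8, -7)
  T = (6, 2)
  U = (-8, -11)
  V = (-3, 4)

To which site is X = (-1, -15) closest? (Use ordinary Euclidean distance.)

Squared Euclidean distances:
|XP|² = (-1−(-14))² + (-15−(-11))² = 169 + 16 = 185
|XQ|² = (-1−4)² + (-15−11)² = 25 + 676 = 701
|XR|² = (-1−(-14))² + (-15−(-1))² = 169 + 196 = 365
|XS|² = (-1−(-8))² + (-15−(-7))² = 49 + 64 = 113
|XT|² = (-1−6)² + (-15−2)² = 49 + 289 = 338
|XU|² = (-1−(-8))² + (-15−(-11))² = 49 + 16 = 65
|XV|² = (-1−(-3))² + (-15−4)² = 4 + 361 = 365
The smallest is to U, so X lies in the Voronoi region of U.

U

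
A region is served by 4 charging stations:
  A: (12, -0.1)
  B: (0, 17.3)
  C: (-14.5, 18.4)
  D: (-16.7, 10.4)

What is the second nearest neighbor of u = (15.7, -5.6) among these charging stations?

Squared Euclidean distances:
|uA|² = (15.7−12)² + (-5.6−(-0.1))² = 13.69 + 30.25 = 43.94
|uB|² = (15.7−0)² + (-5.6−17.3)² = 246.49 + 524.41 = 770.9
|uC|² = (15.7−(-14.5))² + (-5.6−18.4)² = 912.04 + 576 = 1488.04
|uD|² = (15.7−(-16.7))² + (-5.6−10.4)² = 1049.76 + 256 = 1305.76
Sorted ascending: A, B, D, … — the second-nearest is B.

B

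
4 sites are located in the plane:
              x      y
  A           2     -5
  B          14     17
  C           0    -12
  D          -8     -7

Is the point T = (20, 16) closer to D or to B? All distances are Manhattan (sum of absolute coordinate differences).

B

d(T,D) = |20−(-8)| + |16−(-7)| = 28 + 23 = 51
d(T,B) = |20−14| + |16−17| = 6 + 1 = 7
51 > 7, so B is closer.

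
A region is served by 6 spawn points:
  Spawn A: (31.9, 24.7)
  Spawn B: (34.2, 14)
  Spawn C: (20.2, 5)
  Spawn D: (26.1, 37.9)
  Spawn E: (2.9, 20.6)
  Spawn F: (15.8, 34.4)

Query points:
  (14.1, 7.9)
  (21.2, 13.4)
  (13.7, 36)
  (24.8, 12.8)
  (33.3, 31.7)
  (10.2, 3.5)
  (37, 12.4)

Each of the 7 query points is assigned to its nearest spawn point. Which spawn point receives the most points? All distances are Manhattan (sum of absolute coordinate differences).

Spawn C

(14.1, 7.9) — d to each: Spawn A:34.6, Spawn B:26.2, Spawn C:9, Spawn D:42, Spawn E:23.9, Spawn F:28.2 → nearest is Spawn C
(21.2, 13.4) — d to each: Spawn A:22, Spawn B:13.6, Spawn C:9.4, Spawn D:29.4, Spawn E:25.5, Spawn F:26.4 → nearest is Spawn C
(13.7, 36) — d to each: Spawn A:29.5, Spawn B:42.5, Spawn C:37.5, Spawn D:14.3, Spawn E:26.2, Spawn F:3.7 → nearest is Spawn F
(24.8, 12.8) — d to each: Spawn A:19, Spawn B:10.6, Spawn C:12.4, Spawn D:26.4, Spawn E:29.7, Spawn F:30.6 → nearest is Spawn B
(33.3, 31.7) — d to each: Spawn A:8.4, Spawn B:18.6, Spawn C:39.8, Spawn D:13.4, Spawn E:41.5, Spawn F:20.2 → nearest is Spawn A
(10.2, 3.5) — d to each: Spawn A:42.9, Spawn B:34.5, Spawn C:11.5, Spawn D:50.3, Spawn E:24.4, Spawn F:36.5 → nearest is Spawn C
(37, 12.4) — d to each: Spawn A:17.4, Spawn B:4.4, Spawn C:24.2, Spawn D:36.4, Spawn E:42.3, Spawn F:43.2 → nearest is Spawn B
Tally — Spawn A:1, Spawn B:2, Spawn C:3, Spawn F:1. Spawn C captures the most (3).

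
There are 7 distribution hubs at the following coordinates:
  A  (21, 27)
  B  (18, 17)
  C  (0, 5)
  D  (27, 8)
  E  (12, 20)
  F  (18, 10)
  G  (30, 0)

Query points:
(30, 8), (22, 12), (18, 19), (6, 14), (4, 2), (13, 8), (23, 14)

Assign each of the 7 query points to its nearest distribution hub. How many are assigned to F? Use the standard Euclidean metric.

2

(30, 8) — d² to each: A:442, B:225, C:909, D:9, E:468, F:148, G:64 → nearest is D
(22, 12) — d² to each: A:226, B:41, C:533, D:41, E:164, F:20, G:208 → nearest is F
(18, 19) — d² to each: A:73, B:4, C:520, D:202, E:37, F:81, G:505 → nearest is B
(6, 14) — d² to each: A:394, B:153, C:117, D:477, E:72, F:160, G:772 → nearest is E
(4, 2) — d² to each: A:914, B:421, C:25, D:565, E:388, F:260, G:680 → nearest is C
(13, 8) — d² to each: A:425, B:106, C:178, D:196, E:145, F:29, G:353 → nearest is F
(23, 14) — d² to each: A:173, B:34, C:610, D:52, E:157, F:41, G:245 → nearest is B
2 of the 7 points have F as nearest.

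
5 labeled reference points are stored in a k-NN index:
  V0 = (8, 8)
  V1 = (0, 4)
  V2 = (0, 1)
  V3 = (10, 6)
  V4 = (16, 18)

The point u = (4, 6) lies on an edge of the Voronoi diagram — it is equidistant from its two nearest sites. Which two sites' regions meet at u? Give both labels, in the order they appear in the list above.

V0 and V1

Squared distances from u to each site:
|uV0|² = (4−8)² + (6−8)² = 16 + 4 = 20
|uV1|² = (4−0)² + (6−4)² = 16 + 4 = 20
|uV2|² = (4−0)² + (6−1)² = 16 + 25 = 41
|uV3|² = (4−10)² + (6−6)² = 36 + 0 = 36
|uV4|² = (4−16)² + (6−18)² = 144 + 144 = 288
u is equidistant from V0 and V1 (both at squared distance 20), and every other site is strictly farther — so u lies on the V0–V1 Voronoi edge.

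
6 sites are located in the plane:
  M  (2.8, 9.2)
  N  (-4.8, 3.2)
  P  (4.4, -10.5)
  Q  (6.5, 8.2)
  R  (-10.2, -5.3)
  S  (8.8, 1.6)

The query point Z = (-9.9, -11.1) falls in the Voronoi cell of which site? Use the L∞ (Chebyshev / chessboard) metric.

d(Z,M) = max(12.7, 20.3) = 20.3
d(Z,N) = max(5.1, 14.3) = 14.3
d(Z,P) = max(14.3, 0.6) = 14.3
d(Z,Q) = max(16.4, 19.3) = 19.3
d(Z,R) = max(0.3, 5.8) = 5.8
d(Z,S) = max(18.7, 12.7) = 18.7
R is nearest.

R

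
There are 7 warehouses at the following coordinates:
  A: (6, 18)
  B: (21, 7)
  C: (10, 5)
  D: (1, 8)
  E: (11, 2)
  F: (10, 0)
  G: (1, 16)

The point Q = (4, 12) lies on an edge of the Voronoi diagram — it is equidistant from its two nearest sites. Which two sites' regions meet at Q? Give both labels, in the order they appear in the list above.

D and G

Squared distances from Q to each site:
|QA|² = 4 + 36 = 40
|QB|² = 289 + 25 = 314
|QC|² = 36 + 49 = 85
|QD|² = 9 + 16 = 25
|QE|² = 49 + 100 = 149
|QF|² = 36 + 144 = 180
|QG|² = 9 + 16 = 25
Q is equidistant from D and G (both at squared distance 25), and every other site is strictly farther — so Q lies on the D–G Voronoi edge.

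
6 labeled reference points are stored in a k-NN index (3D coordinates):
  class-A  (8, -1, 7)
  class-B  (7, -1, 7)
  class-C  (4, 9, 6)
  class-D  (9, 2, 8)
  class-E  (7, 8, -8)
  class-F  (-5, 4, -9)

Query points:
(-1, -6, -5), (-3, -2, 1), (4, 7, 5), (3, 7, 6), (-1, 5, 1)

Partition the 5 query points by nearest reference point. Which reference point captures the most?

(-1, -6, -5) — d² to each: class-A:250, class-B:233, class-C:371, class-D:333, class-E:269, class-F:132 → nearest is class-F
(-3, -2, 1) — d² to each: class-A:158, class-B:137, class-C:195, class-D:209, class-E:281, class-F:140 → nearest is class-B
(4, 7, 5) — d² to each: class-A:84, class-B:77, class-C:5, class-D:59, class-E:179, class-F:286 → nearest is class-C
(3, 7, 6) — d² to each: class-A:90, class-B:81, class-C:5, class-D:65, class-E:213, class-F:298 → nearest is class-C
(-1, 5, 1) — d² to each: class-A:153, class-B:136, class-C:66, class-D:158, class-E:154, class-F:117 → nearest is class-C
Tally — class-B:1, class-C:3, class-F:1. class-C captures the most (3).

class-C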